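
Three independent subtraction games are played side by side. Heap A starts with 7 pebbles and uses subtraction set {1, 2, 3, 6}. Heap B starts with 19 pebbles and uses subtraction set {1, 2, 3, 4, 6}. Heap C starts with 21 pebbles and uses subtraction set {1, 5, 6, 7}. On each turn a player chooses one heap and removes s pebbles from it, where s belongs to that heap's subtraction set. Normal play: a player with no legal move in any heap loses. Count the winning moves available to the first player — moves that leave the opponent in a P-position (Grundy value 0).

Heap A, S = {1, 2, 3, 6}:
G(0) = 0
G(1) = mex{0} = 1
G(2) = mex{1,0} = 2
G(3) = mex{2,1,0} = 3
G(4) = mex{3,2,1} = 0
G(5) = mex{0,3,2} = 1
G(6) = mex{1,0,3,0} = 2
G(7) = mex{2,1,0,1} = 3
G_A(7) = 3.
Heap B, S = {1, 2, 3, 4, 6}:
G(0) = 0
G(1) = mex{0} = 1
G(2) = mex{1,0} = 2
G(3) = mex{2,1,0} = 3
G(4) = mex{3,2,1,0} = 4
G(5) = mex{4,3,2,1} = 0
G(6) = mex{0,4,3,2,0} = 1
G(7) = mex{1,0,4,3,1} = 2
G(8) = mex{2,1,0,4,2} = 3
G(9) = mex{3,2,1,0,3} = 4
G(10) = mex{4,3,2,1,4} = 0
G(11) = mex{0,4,3,2,0} = 1
G(12) = mex{1,0,4,3,1} = 2
G(13) = mex{2,1,0,4,2} = 3
G(14) = mex{3,2,1,0,3} = 4
G(15) = mex{4,3,2,1,4} = 0
G(16) = mex{0,4,3,2,0} = 1
G(17) = mex{1,0,4,3,1} = 2
G(18) = mex{2,1,0,4,2} = 3
G(19) = mex{3,2,1,0,3} = 4
G_B(19) = 4.
Heap C, S = {1, 5, 6, 7}:
n :  0  1  2  3  4  5  6  7  8  9 10 11 12 13 14 15 16 17 18 19 20 21
G :  0  1  0  1  0  1  2  3  2  3  2  3  0  1  0  1  0  1  2  3  2  3
G_C(21) = 3.
Combined Grundy value = 3 ⊕ 4 ⊕ 3 = 4.
A winning move leaves total XOR = 0, i.e. changes one component's Grundy value g to g ⊕ X where X is the current total.
Heap A: need g' = 3⊕4 = 7. Options: 7−1→G=2, 7−2→G=1, 7−3→G=0, 7−6→G=1. Hits: 0.
Heap B: need g' = 4⊕4 = 0. Options: 19−1→G=3, 19−2→G=2, 19−3→G=1, 19−4→G=0, 19−6→G=3. Hits: 1.
Heap C: need g' = 3⊕4 = 7. Options: 21−1→G=2, 21−5→G=0, 21−6→G=1, 21−7→G=0. Hits: 0.

1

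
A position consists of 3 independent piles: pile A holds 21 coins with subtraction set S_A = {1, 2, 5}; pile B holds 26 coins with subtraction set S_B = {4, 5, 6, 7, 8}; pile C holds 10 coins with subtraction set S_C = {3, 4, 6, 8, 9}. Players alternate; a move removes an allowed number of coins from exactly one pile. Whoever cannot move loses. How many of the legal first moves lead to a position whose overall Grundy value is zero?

Pile A, S = {1, 2, 5}:
G(0) = 0
G(1) = mex{0} = 1
G(2) = mex{1,0} = 2
G(3) = mex{2,1} = 0
G(4) = mex{0,2} = 1
G(5) = mex{1,0,0} = 2
G(6) = mex{2,1,1} = 0
G(7) = mex{0,2,2} = 1
G(8) = mex{1,0,0} = 2
G(9) = mex{2,1,1} = 0
G(10) = mex{0,2,2} = 1
G(11) = mex{1,0,0} = 2
G(12) = mex{2,1,1} = 0
G(13) = mex{0,2,2} = 1
G(14) = mex{1,0,0} = 2
G(15) = mex{2,1,1} = 0
G(16) = mex{0,2,2} = 1
G(17) = mex{1,0,0} = 2
G(18) = mex{2,1,1} = 0
G(19) = mex{0,2,2} = 1
G(20) = mex{1,0,0} = 2
G(21) = mex{2,1,1} = 0
G_A(21) = 0.
Pile B, S = {4, 5, 6, 7, 8}:
n :  0  1  2  3  4  5  6  7  8  9 10 11 12 13 14 15 16 17 18 19 20 21 22 23 24 25 26
G :  0  0  0  0  1  1  1  1  2  2  2  2  0  0  0  0  1  1  1  1  2  2  2  2  0  0  0
G_B(26) = 0.
Pile C, S = {3, 4, 6, 8, 9}:
G(0) = 0
G(1) = mex{} = 0
G(2) = mex{} = 0
G(3) = mex{0} = 1
G(4) = mex{0,0} = 1
G(5) = mex{0,0} = 1
G(6) = mex{1,0,0} = 2
G(7) = mex{1,1,0} = 2
G(8) = mex{1,1,0,0} = 2
G(9) = mex{2,1,1,0,0} = 3
G(10) = mex{2,2,1,0,0} = 3
G_C(10) = 3.
Combined Grundy value = 0 ⊕ 0 ⊕ 3 = 3.
A winning move leaves total XOR = 0, i.e. changes one component's Grundy value g to g ⊕ X where X is the current total.
Pile A: need g' = 0⊕3 = 3. Options: 21−1→G=2, 21−2→G=1, 21−5→G=1. Hits: 0.
Pile B: need g' = 0⊕3 = 3. Options: 26−4→G=2, 26−5→G=2, 26−6→G=2, 26−7→G=1, 26−8→G=1. Hits: 0.
Pile C: need g' = 3⊕3 = 0. Options: 10−3→G=2, 10−4→G=2, 10−6→G=1, 10−8→G=0, 10−9→G=0. Hits: 2.

2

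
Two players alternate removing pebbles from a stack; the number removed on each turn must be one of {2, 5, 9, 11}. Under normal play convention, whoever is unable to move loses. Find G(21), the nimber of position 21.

0

n :  0  1  2  3  4  5  6  7  8  9 10 11 12 13 14 15 16 17 18 19 20 21
G :  0  0  1  1  0  2  1  0  0  1  1  2  2  3  0  2  1  3  2  2  0  0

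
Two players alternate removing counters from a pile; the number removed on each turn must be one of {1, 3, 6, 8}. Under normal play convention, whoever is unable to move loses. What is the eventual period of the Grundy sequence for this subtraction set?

n :  0  1  2  3  4  5  6  7  8  9 10 11 12 13 14 15 16 17 18 19
G :  0  1  0  1  0  1  2  3  2  0  1  0  1  0  1  2  3  2  0  1
G(n+9) = G(n) holds for n = 0,…,7 (a full window of length max(S) = 8), so the sequence is purely periodic with period 9.

9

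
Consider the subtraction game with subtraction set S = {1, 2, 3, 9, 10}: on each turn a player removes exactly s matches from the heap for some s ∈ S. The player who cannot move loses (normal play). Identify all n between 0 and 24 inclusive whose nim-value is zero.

0, 4, 8, 12, 16, 20, 24

n :  0  1  2  3  4  5  6  7  8  9 10 11 12 13 14 15 16 17 18 19 20 21 22 23 24
G :  0  1  2  3  0  1  2  3  0  1  2  3  0  1  2  3  0  1  2  3  0  1  2  3  0
P-positions are exactly the n with G(n) = 0.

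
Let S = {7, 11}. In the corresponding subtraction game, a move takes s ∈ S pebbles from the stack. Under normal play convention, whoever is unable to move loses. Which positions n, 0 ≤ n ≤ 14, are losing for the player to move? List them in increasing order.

0, 1, 2, 3, 4, 5, 6

n :  0  1  2  3  4  5  6  7  8  9 10 11 12 13 14
G :  0  0  0  0  0  0  0  1  1  1  1  1  1  1  2
P-positions are exactly the n with G(n) = 0.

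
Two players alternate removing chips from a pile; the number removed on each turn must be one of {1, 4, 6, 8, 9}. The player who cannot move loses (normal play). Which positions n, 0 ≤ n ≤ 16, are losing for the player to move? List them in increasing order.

0, 2, 5, 7, 12

n :  0  1  2  3  4  5  6  7  8  9 10 11 12 13 14 15 16
G :  0  1  0  1  2  0  1  0  1  2  3  2  0  1  2  3  2
P-positions are exactly the n with G(n) = 0.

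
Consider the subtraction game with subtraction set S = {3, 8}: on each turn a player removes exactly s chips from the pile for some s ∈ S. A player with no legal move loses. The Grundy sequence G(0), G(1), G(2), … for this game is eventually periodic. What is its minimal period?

G(0) = 0
G(1) = mex{} = 0
G(2) = mex{} = 0
G(3) = mex{0} = 1
G(4) = mex{0} = 1
G(5) = mex{0} = 1
G(6) = mex{1} = 0
G(7) = mex{1} = 0
G(8) = mex{1,0} = 2
G(9) = mex{0,0} = 1
G(10) = mex{0,0} = 1
G(11) = mex{2,1} = 0
G(12) = mex{1,1} = 0
G(13) = mex{1,1} = 0
G(14) = mex{0,0} = 1
G(15) = mex{0,0} = 1
G(16) = mex{0,2} = 1
G(17) = mex{1,1} = 0
G(18) = mex{1,1} = 0
G(19) = mex{1,0} = 2
G(20) = mex{0,0} = 1
G(21) = mex{0,0} = 1
G(22) = mex{2,1} = 0
G(23) = mex{1,1} = 0
G(n+11) = G(n) holds for n = 0,…,7 (a full window of length max(S) = 8), so the sequence is purely periodic with period 11.

11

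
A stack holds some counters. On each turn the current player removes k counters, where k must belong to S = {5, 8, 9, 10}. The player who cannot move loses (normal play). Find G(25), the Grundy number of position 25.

G(0) = 0
G(1) = mex{} = 0
G(2) = mex{} = 0
G(3) = mex{} = 0
G(4) = mex{} = 0
G(5) = mex{0} = 1
G(6) = mex{0} = 1
G(7) = mex{0} = 1
G(8) = mex{0,0} = 1
G(9) = mex{0,0,0} = 1
G(10) = mex{1,0,0,0} = 2
G(11) = mex{1,0,0,0} = 2
G(12) = mex{1,0,0,0} = 2
G(13) = mex{1,1,0,0} = 2
G(14) = mex{1,1,1,0} = 2
G(15) = mex{2,1,1,1} = 0
G(16) = mex{2,1,1,1} = 0
G(17) = mex{2,1,1,1} = 0
G(18) = mex{2,2,1,1} = 0
G(19) = mex{2,2,2,1} = 0
G(20) = mex{0,2,2,2} = 1
G(21) = mex{0,2,2,2} = 1
G(22) = mex{0,2,2,2} = 1
G(23) = mex{0,0,2,2} = 1
G(24) = mex{0,0,0,2} = 1
G(25) = mex{1,0,0,0} = 2

2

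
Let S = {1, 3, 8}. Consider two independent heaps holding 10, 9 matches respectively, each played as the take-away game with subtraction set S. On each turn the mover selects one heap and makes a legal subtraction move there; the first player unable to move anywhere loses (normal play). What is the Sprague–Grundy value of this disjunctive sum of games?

All heaps use S = {1, 3, 8}:
G(0) = 0
G(1) = mex{0} = 1
G(2) = mex{1} = 0
G(3) = mex{0,0} = 1
G(4) = mex{1,1} = 0
G(5) = mex{0,0} = 1
G(6) = mex{1,1} = 0
G(7) = mex{0,0} = 1
G(8) = mex{1,1,0} = 2
G(9) = mex{2,0,1} = 3
G(10) = mex{3,1,0} = 2
Heap A: G(10) = 2.
Heap B: G(9) = 3.
Combined Grundy value = 2 ⊕ 3 = 1.

1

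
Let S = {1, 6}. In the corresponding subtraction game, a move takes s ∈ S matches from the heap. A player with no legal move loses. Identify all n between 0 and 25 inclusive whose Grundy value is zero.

0, 2, 4, 7, 9, 11, 14, 16, 18, 21, 23, 25

G(0) = 0
G(1) = mex{0} = 1
G(2) = mex{1} = 0
G(3) = mex{0} = 1
G(4) = mex{1} = 0
G(5) = mex{0} = 1
G(6) = mex{1,0} = 2
G(7) = mex{2,1} = 0
G(8) = mex{0,0} = 1
G(9) = mex{1,1} = 0
G(10) = mex{0,0} = 1
G(11) = mex{1,1} = 0
G(12) = mex{0,2} = 1
G(13) = mex{1,0} = 2
G(14) = mex{2,1} = 0
G(15) = mex{0,0} = 1
G(16) = mex{1,1} = 0
G(17) = mex{0,0} = 1
G(18) = mex{1,1} = 0
G(19) = mex{0,2} = 1
G(20) = mex{1,0} = 2
G(21) = mex{2,1} = 0
G(22) = mex{0,0} = 1
G(23) = mex{1,1} = 0
G(24) = mex{0,0} = 1
G(25) = mex{1,1} = 0
P-positions are exactly the n with G(n) = 0.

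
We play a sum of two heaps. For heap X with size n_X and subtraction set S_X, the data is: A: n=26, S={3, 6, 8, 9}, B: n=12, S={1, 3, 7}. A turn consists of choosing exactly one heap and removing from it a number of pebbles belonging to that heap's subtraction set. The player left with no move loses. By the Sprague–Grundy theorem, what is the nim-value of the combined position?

Heap A, S = {3, 6, 8, 9}:
G(0) = 0
G(1) = mex{} = 0
G(2) = mex{} = 0
G(3) = mex{0} = 1
G(4) = mex{0} = 1
G(5) = mex{0} = 1
G(6) = mex{1,0} = 2
G(7) = mex{1,0} = 2
G(8) = mex{1,0,0} = 2
G(9) = mex{2,1,0,0} = 3
G(10) = mex{2,1,0,0} = 3
G(11) = mex{2,1,1,0} = 3
G(12) = mex{3,2,1,1} = 0
G(13) = mex{3,2,1,1} = 0
G(14) = mex{3,2,2,1} = 0
G(15) = mex{0,3,2,2} = 1
G(16) = mex{0,3,2,2} = 1
G(17) = mex{0,3,3,2} = 1
G(18) = mex{1,0,3,3} = 2
G(19) = mex{1,0,3,3} = 2
G(20) = mex{1,0,0,3} = 2
G(21) = mex{2,1,0,0} = 3
G(22) = mex{2,1,0,0} = 3
G(23) = mex{2,1,1,0} = 3
G(24) = mex{3,2,1,1} = 0
G(25) = mex{3,2,1,1} = 0
G(26) = mex{3,2,2,1} = 0
G_A(26) = 0.
Heap B, S = {1, 3, 7}:
n :  0  1  2  3  4  5  6  7  8  9 10 11 12
G :  0  1  0  1  0  1  0  1  0  1  0  1  0
G_B(12) = 0.
Combined Grundy value = 0 ⊕ 0 = 0.

0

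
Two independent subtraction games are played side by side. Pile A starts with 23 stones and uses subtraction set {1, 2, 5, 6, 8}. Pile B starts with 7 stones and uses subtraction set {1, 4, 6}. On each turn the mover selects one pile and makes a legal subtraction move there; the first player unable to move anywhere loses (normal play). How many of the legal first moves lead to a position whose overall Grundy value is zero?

Pile A, S = {1, 2, 5, 6, 8}:
n :  0  1  2  3  4  5  6  7  8  9 10 11 12 13 14 15 16 17 18 19 20 21 22 23
G :  0  1  2  0  1  2  3  0  1  2  0  1  2  3  0  1  2  0  1  2  3  0  1  2
G_A(23) = 2.
Pile B, S = {1, 4, 6}:
G(0) = 0
G(1) = mex{0} = 1
G(2) = mex{1} = 0
G(3) = mex{0} = 1
G(4) = mex{1,0} = 2
G(5) = mex{2,1} = 0
G(6) = mex{0,0,0} = 1
G(7) = mex{1,1,1} = 0
G_B(7) = 0.
Combined Grundy value = 2 ⊕ 0 = 2.
A winning move leaves total XOR = 0, i.e. changes one component's Grundy value g to g ⊕ X where X is the current total.
Pile A: need g' = 2⊕2 = 0. Options: 23−1→G=1, 23−2→G=0, 23−5→G=1, 23−6→G=0, 23−8→G=1. Hits: 2.
Pile B: need g' = 0⊕2 = 2. Options: 7−1→G=1, 7−4→G=1, 7−6→G=1. Hits: 0.

2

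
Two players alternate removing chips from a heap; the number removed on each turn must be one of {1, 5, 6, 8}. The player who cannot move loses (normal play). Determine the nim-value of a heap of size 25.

n :  0  1  2  3  4  5  6  7  8  9 10 11 12 13 14 15 16 17 18 19 20 21 22 23 24 25
G :  0  1  0  1  0  1  2  3  2  3  2  0  1  0  1  0  1  2  3  2  3  2  0  1  0  1

1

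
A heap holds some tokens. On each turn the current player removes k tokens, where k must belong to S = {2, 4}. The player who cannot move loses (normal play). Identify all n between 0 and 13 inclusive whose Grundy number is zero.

G(0) = 0
G(1) = mex{} = 0
G(2) = mex{0} = 1
G(3) = mex{0} = 1
G(4) = mex{1,0} = 2
G(5) = mex{1,0} = 2
G(6) = mex{2,1} = 0
G(7) = mex{2,1} = 0
G(8) = mex{0,2} = 1
G(9) = mex{0,2} = 1
G(10) = mex{1,0} = 2
G(11) = mex{1,0} = 2
G(12) = mex{2,1} = 0
G(13) = mex{2,1} = 0
P-positions are exactly the n with G(n) = 0.

0, 1, 6, 7, 12, 13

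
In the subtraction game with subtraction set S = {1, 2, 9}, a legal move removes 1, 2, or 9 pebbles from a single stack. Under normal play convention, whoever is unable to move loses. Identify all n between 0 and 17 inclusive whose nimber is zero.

0, 3, 6, 10, 13, 16

G(0) = 0
G(1) = mex{0} = 1
G(2) = mex{1,0} = 2
G(3) = mex{2,1} = 0
G(4) = mex{0,2} = 1
G(5) = mex{1,0} = 2
G(6) = mex{2,1} = 0
G(7) = mex{0,2} = 1
G(8) = mex{1,0} = 2
G(9) = mex{2,1,0} = 3
G(10) = mex{3,2,1} = 0
G(11) = mex{0,3,2} = 1
G(12) = mex{1,0,0} = 2
G(13) = mex{2,1,1} = 0
G(14) = mex{0,2,2} = 1
G(15) = mex{1,0,0} = 2
G(16) = mex{2,1,1} = 0
G(17) = mex{0,2,2} = 1
P-positions are exactly the n with G(n) = 0.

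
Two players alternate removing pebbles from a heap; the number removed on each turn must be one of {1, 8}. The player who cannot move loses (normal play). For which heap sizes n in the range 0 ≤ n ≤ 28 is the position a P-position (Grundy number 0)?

0, 2, 4, 6, 9, 11, 13, 15, 18, 20, 22, 24, 27

n :  0  1  2  3  4  5  6  7  8  9 10 11 12 13 14 15 16 17 18 19 20 21 22 23 24 25 26 27 28
G :  0  1  0  1  0  1  0  1  2  0  1  0  1  0  1  0  1  2  0  1  0  1  0  1  0  1  2  0  1
P-positions are exactly the n with G(n) = 0.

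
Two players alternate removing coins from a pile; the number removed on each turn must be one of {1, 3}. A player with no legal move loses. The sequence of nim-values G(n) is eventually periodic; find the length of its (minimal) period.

n :  0  1  2  3  4  5  6  7  8  9 10 11 12 13 14
G :  0  1  0  1  0  1  0  1  0  1  0  1  0  1  0
G(n+2) = G(n) holds for n = 0,…,2 (a full window of length max(S) = 3), so the sequence is purely periodic with period 2.

2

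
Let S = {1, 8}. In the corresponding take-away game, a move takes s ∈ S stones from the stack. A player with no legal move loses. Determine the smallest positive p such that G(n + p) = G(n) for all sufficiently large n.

9

G(0) = 0
G(1) = mex{0} = 1
G(2) = mex{1} = 0
G(3) = mex{0} = 1
G(4) = mex{1} = 0
G(5) = mex{0} = 1
G(6) = mex{1} = 0
G(7) = mex{0} = 1
G(8) = mex{1,0} = 2
G(9) = mex{2,1} = 0
G(10) = mex{0,0} = 1
G(11) = mex{1,1} = 0
G(12) = mex{0,0} = 1
G(13) = mex{1,1} = 0
G(14) = mex{0,0} = 1
G(15) = mex{1,1} = 0
G(16) = mex{0,2} = 1
G(17) = mex{1,0} = 2
G(18) = mex{2,1} = 0
G(19) = mex{0,0} = 1
G(n+9) = G(n) holds for n = 0,…,7 (a full window of length max(S) = 8), so the sequence is purely periodic with period 9.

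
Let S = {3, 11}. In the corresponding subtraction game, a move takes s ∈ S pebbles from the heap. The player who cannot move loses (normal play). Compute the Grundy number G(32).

1

n :  0  1  2  3  4  5  6  7  8  9 10 11 12 13 14 15 16 17 18 19 20 21 22 23 24 25 26 27 28 29 30 31 32
G :  0  0  0  1  1  1  0  0  0  1  1  1  2  2  0  0  0  1  1  1  0  0  0  1  1  1  2  2  0  0  0  1  1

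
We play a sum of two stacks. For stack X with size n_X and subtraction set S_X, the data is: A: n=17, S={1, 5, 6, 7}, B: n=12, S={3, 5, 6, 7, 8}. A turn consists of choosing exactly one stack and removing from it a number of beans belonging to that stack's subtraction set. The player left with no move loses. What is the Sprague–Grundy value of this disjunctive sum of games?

1

Stack A, S = {1, 5, 6, 7}:
n :  0  1  2  3  4  5  6  7  8  9 10 11 12 13 14 15 16 17
G :  0  1  0  1  0  1  2  3  2  3  2  3  0  1  0  1  0  1
G_A(17) = 1.
Stack B, S = {3, 5, 6, 7, 8}:
G(0) = 0
G(1) = mex{} = 0
G(2) = mex{} = 0
G(3) = mex{0} = 1
G(4) = mex{0} = 1
G(5) = mex{0,0} = 1
G(6) = mex{1,0,0} = 2
G(7) = mex{1,0,0,0} = 2
G(8) = mex{1,1,0,0,0} = 2
G(9) = mex{2,1,1,0,0} = 3
G(10) = mex{2,1,1,1,0} = 3
G(11) = mex{2,2,1,1,1} = 0
G(12) = mex{3,2,2,1,1} = 0
G_B(12) = 0.
Combined Grundy value = 1 ⊕ 0 = 1.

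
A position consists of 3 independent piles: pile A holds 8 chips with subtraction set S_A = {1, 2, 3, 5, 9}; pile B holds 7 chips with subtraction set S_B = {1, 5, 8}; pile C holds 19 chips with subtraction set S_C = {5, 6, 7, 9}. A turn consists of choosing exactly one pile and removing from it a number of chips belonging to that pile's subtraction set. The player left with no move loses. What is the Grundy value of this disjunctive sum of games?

Pile A, S = {1, 2, 3, 5, 9}:
n : 0 1 2 3 4 5 6 7 8
G : 0 1 2 3 0 1 2 3 0
G_A(8) = 0.
Pile B, S = {1, 5, 8}:
n : 0 1 2 3 4 5 6 7
G : 0 1 0 1 0 1 0 1
G_B(7) = 1.
Pile C, S = {5, 6, 7, 9}:
G(0) = 0
G(1) = mex{} = 0
G(2) = mex{} = 0
G(3) = mex{} = 0
G(4) = mex{} = 0
G(5) = mex{0} = 1
G(6) = mex{0,0} = 1
G(7) = mex{0,0,0} = 1
G(8) = mex{0,0,0} = 1
G(9) = mex{0,0,0,0} = 1
G(10) = mex{1,0,0,0} = 2
G(11) = mex{1,1,0,0} = 2
G(12) = mex{1,1,1,0} = 2
G(13) = mex{1,1,1,0} = 2
G(14) = mex{1,1,1,1} = 0
G(15) = mex{2,1,1,1} = 0
G(16) = mex{2,2,1,1} = 0
G(17) = mex{2,2,2,1} = 0
G(18) = mex{2,2,2,1} = 0
G(19) = mex{0,2,2,2} = 1
G_C(19) = 1.
Combined Grundy value = 0 ⊕ 1 ⊕ 1 = 0.

0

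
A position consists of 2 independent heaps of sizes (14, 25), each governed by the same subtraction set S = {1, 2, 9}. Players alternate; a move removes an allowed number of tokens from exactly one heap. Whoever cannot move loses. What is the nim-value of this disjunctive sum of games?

All heaps use S = {1, 2, 9}:
G(0) = 0
G(1) = mex{0} = 1
G(2) = mex{1,0} = 2
G(3) = mex{2,1} = 0
G(4) = mex{0,2} = 1
G(5) = mex{1,0} = 2
G(6) = mex{2,1} = 0
G(7) = mex{0,2} = 1
G(8) = mex{1,0} = 2
G(9) = mex{2,1,0} = 3
G(10) = mex{3,2,1} = 0
G(11) = mex{0,3,2} = 1
G(12) = mex{1,0,0} = 2
G(13) = mex{2,1,1} = 0
G(14) = mex{0,2,2} = 1
G(15) = mex{1,0,0} = 2
G(16) = mex{2,1,1} = 0
G(17) = mex{0,2,2} = 1
G(18) = mex{1,0,3} = 2
G(19) = mex{2,1,0} = 3
G(20) = mex{3,2,1} = 0
G(21) = mex{0,3,2} = 1
G(22) = mex{1,0,0} = 2
G(23) = mex{2,1,1} = 0
G(24) = mex{0,2,2} = 1
G(25) = mex{1,0,0} = 2
Heap A: G(14) = 1.
Heap B: G(25) = 2.
Combined Grundy value = 1 ⊕ 2 = 3.

3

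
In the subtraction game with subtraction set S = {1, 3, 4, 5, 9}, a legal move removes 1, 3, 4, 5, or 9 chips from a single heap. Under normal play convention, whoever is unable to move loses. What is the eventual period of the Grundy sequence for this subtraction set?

8

G(0) = 0
G(1) = mex{0} = 1
G(2) = mex{1} = 0
G(3) = mex{0,0} = 1
G(4) = mex{1,1,0} = 2
G(5) = mex{2,0,1,0} = 3
G(6) = mex{3,1,0,1} = 2
G(7) = mex{2,2,1,0} = 3
G(8) = mex{3,3,2,1} = 0
G(9) = mex{0,2,3,2,0} = 1
G(10) = mex{1,3,2,3,1} = 0
G(11) = mex{0,0,3,2,0} = 1
G(12) = mex{1,1,0,3,1} = 2
G(13) = mex{2,0,1,0,2} = 3
G(14) = mex{3,1,0,1,3} = 2
G(15) = mex{2,2,1,0,2} = 3
G(16) = mex{3,3,2,1,3} = 0
G(17) = mex{0,2,3,2,0} = 1
G(18) = mex{1,3,2,3,1} = 0
G(n+8) = G(n) holds for n = 0,…,8 (a full window of length max(S) = 9), so the sequence is purely periodic with period 8.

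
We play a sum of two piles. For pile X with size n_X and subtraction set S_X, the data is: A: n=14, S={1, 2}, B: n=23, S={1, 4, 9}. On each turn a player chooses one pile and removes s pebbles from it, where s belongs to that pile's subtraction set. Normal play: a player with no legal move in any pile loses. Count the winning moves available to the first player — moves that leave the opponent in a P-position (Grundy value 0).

3

Pile A, S = {1, 2}:
n :  0  1  2  3  4  5  6  7  8  9 10 11 12 13 14
G :  0  1  2  0  1  2  0  1  2  0  1  2  0  1  2
G_A(14) = 2.
Pile B, S = {1, 4, 9}:
n :  0  1  2  3  4  5  6  7  8  9 10 11 12 13 14 15 16 17 18 19 20 21 22 23
G :  0  1  0  1  2  0  1  0  1  2  0  1  0  1  2  0  1  0  1  2  0  1  0  1
G_B(23) = 1.
Combined Grundy value = 2 ⊕ 1 = 3.
A winning move leaves total XOR = 0, i.e. changes one component's Grundy value g to g ⊕ X where X is the current total.
Pile A: need g' = 2⊕3 = 1. Options: 14−1→G=1, 14−2→G=0. Hits: 1.
Pile B: need g' = 1⊕3 = 2. Options: 23−1→G=0, 23−4→G=2, 23−9→G=2. Hits: 2.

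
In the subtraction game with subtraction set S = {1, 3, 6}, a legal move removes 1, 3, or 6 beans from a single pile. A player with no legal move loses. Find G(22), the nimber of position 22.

n :  0  1  2  3  4  5  6  7  8  9 10 11 12 13 14 15 16 17 18 19 20 21 22
G :  0  1  0  1  0  1  2  3  2  0  1  0  1  0  1  2  3  2  0  1  0  1  0

0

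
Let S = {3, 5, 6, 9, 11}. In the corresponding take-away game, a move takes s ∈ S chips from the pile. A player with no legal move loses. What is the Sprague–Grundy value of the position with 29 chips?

0

G(0) = 0
G(1) = mex{} = 0
G(2) = mex{} = 0
G(3) = mex{0} = 1
G(4) = mex{0} = 1
G(5) = mex{0,0} = 1
G(6) = mex{1,0,0} = 2
G(7) = mex{1,0,0} = 2
G(8) = mex{1,1,0} = 2
G(9) = mex{2,1,1,0} = 3
G(10) = mex{2,1,1,0} = 3
G(11) = mex{2,2,1,0,0} = 3
G(12) = mex{3,2,2,1,0} = 4
G(13) = mex{3,2,2,1,0} = 4
G(14) = mex{3,3,2,1,1} = 0
G(15) = mex{4,3,3,2,1} = 0
G(16) = mex{4,3,3,2,1} = 0
G(17) = mex{0,4,3,2,2} = 1
G(18) = mex{0,4,4,3,2} = 1
G(19) = mex{0,0,4,3,2} = 1
G(20) = mex{1,0,0,3,3} = 2
G(21) = mex{1,0,0,4,3} = 2
G(22) = mex{1,1,0,4,3} = 2
G(23) = mex{2,1,1,0,4} = 3
G(24) = mex{2,1,1,0,4} = 3
G(25) = mex{2,2,1,0,0} = 3
G(26) = mex{3,2,2,1,0} = 4
G(27) = mex{3,2,2,1,0} = 4
G(28) = mex{3,3,2,1,1} = 0
G(29) = mex{4,3,3,2,1} = 0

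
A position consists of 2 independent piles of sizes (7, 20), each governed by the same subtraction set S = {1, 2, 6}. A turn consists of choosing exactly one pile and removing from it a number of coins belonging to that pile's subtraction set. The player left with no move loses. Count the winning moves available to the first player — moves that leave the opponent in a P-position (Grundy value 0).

2

All piles use S = {1, 2, 6}:
G(0) = 0
G(1) = mex{0} = 1
G(2) = mex{1,0} = 2
G(3) = mex{2,1} = 0
G(4) = mex{0,2} = 1
G(5) = mex{1,0} = 2
G(6) = mex{2,1,0} = 3
G(7) = mex{3,2,1} = 0
G(8) = mex{0,3,2} = 1
G(9) = mex{1,0,0} = 2
G(10) = mex{2,1,1} = 0
G(11) = mex{0,2,2} = 1
G(12) = mex{1,0,3} = 2
G(13) = mex{2,1,0} = 3
G(14) = mex{3,2,1} = 0
G(15) = mex{0,3,2} = 1
G(16) = mex{1,0,0} = 2
G(17) = mex{2,1,1} = 0
G(18) = mex{0,2,2} = 1
G(19) = mex{1,0,3} = 2
G(20) = mex{2,1,0} = 3
Pile A: G(7) = 0.
Pile B: G(20) = 3.
Combined Grundy value = 0 ⊕ 3 = 3.
A winning move leaves total XOR = 0, i.e. changes one component's Grundy value g to g ⊕ X where X is the current total.
Pile A: need g' = 0⊕3 = 3. Options: 7−1→G=3, 7−2→G=2, 7−6→G=1. Hits: 1.
Pile B: need g' = 3⊕3 = 0. Options: 20−1→G=2, 20−2→G=1, 20−6→G=0. Hits: 1.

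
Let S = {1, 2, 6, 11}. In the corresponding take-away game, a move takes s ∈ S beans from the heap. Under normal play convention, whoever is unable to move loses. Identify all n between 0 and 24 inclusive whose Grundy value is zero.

0, 3, 7, 10, 15, 19, 22

n :  0  1  2  3  4  5  6  7  8  9 10 11 12 13 14 15 16 17 18 19 20 21 22 23 24
G :  0  1  2  0  1  2  3  0  1  2  0  1  2  3  4  0  1  2  3  0  1  2  0  1  2
P-positions are exactly the n with G(n) = 0.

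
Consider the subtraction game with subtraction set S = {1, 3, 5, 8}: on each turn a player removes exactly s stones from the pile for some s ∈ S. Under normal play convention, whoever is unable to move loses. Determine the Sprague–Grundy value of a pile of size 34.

2

n :  0  1  2  3  4  5  6  7  8  9 10 11 12 13 14 15 16 17 18 19 20 21 22 23 24 25 26 27 28 29 30 31 32 33 34
G :  0  1  0  1  0  1  0  1  2  3  2  3  2  0  1  0  1  0  1  0  1  2  3  2  3  2  0  1  0  1  0  1  0  1  2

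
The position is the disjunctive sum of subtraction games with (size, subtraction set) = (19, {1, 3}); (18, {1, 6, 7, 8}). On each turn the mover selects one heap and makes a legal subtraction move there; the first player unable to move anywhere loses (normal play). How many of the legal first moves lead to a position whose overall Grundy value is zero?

Heap A, S = {1, 3}:
n :  0  1  2  3  4  5  6  7  8  9 10 11 12 13 14 15 16 17 18 19
G :  0  1  0  1  0  1  0  1  0  1  0  1  0  1  0  1  0  1  0  1
G_A(19) = 1.
Heap B, S = {1, 6, 7, 8}:
G(0) = 0
G(1) = mex{0} = 1
G(2) = mex{1} = 0
G(3) = mex{0} = 1
G(4) = mex{1} = 0
G(5) = mex{0} = 1
G(6) = mex{1,0} = 2
G(7) = mex{2,1,0} = 3
G(8) = mex{3,0,1,0} = 2
G(9) = mex{2,1,0,1} = 3
G(10) = mex{3,0,1,0} = 2
G(11) = mex{2,1,0,1} = 3
G(12) = mex{3,2,1,0} = 4
G(13) = mex{4,3,2,1} = 0
G(14) = mex{0,2,3,2} = 1
G(15) = mex{1,3,2,3} = 0
G(16) = mex{0,2,3,2} = 1
G(17) = mex{1,3,2,3} = 0
G(18) = mex{0,4,3,2} = 1
G_B(18) = 1.
Combined Grundy value = 1 ⊕ 1 = 0.
A winning move leaves total XOR = 0, i.e. changes one component's Grundy value g to g ⊕ X where X is the current total.
Heap A: target g' = 1⊕0 = 1, but every legal move changes the Grundy value (mex property), so 0 moves.
Heap B: target g' = 1⊕0 = 1, but every legal move changes the Grundy value (mex property), so 0 moves.

0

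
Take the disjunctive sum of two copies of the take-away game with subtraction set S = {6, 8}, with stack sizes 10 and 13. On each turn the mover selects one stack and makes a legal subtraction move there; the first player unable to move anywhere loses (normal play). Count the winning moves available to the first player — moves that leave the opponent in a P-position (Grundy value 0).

All stacks use S = {6, 8}:
n :  0  1  2  3  4  5  6  7  8  9 10 11 12 13
G :  0  0  0  0  0  0  1  1  1  1  1  1  2  2
Stack A: G(10) = 1.
Stack B: G(13) = 2.
Combined Grundy value = 1 ⊕ 2 = 3.
A winning move leaves total XOR = 0, i.e. changes one component's Grundy value g to g ⊕ X where X is the current total.
Stack A: need g' = 1⊕3 = 2. Options: 10−6→G=0, 10−8→G=0. Hits: 0.
Stack B: need g' = 2⊕3 = 1. Options: 13−6→G=1, 13−8→G=0. Hits: 1.

1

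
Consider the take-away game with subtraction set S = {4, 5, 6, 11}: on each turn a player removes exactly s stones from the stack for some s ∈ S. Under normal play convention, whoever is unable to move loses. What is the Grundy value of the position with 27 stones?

0

G(0) = 0
G(1) = mex{} = 0
G(2) = mex{} = 0
G(3) = mex{} = 0
G(4) = mex{0} = 1
G(5) = mex{0,0} = 1
G(6) = mex{0,0,0} = 1
G(7) = mex{0,0,0} = 1
G(8) = mex{1,0,0} = 2
G(9) = mex{1,1,0} = 2
G(10) = mex{1,1,1} = 0
G(11) = mex{1,1,1,0} = 2
G(12) = mex{2,1,1,0} = 3
G(13) = mex{2,2,1,0} = 3
G(14) = mex{0,2,2,0} = 1
G(15) = mex{2,0,2,1} = 3
G(16) = mex{3,2,0,1} = 4
G(17) = mex{3,3,2,1} = 0
G(18) = mex{1,3,3,1} = 0
G(19) = mex{3,1,3,2} = 0
G(20) = mex{4,3,1,2} = 0
G(21) = mex{0,4,3,0} = 1
G(22) = mex{0,0,4,2} = 1
G(23) = mex{0,0,0,3} = 1
G(24) = mex{0,0,0,3} = 1
G(25) = mex{1,0,0,1} = 2
G(26) = mex{1,1,0,3} = 2
G(27) = mex{1,1,1,4} = 0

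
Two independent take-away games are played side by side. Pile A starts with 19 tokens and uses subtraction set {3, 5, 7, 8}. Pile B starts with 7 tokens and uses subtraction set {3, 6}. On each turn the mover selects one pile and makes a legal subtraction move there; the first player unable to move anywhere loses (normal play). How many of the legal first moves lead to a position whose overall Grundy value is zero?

0

Pile A, S = {3, 5, 7, 8}:
G(0) = 0
G(1) = mex{} = 0
G(2) = mex{} = 0
G(3) = mex{0} = 1
G(4) = mex{0} = 1
G(5) = mex{0,0} = 1
G(6) = mex{1,0} = 2
G(7) = mex{1,0,0} = 2
G(8) = mex{1,1,0,0} = 2
G(9) = mex{2,1,0,0} = 3
G(10) = mex{2,1,1,0} = 3
G(11) = mex{2,2,1,1} = 0
G(12) = mex{3,2,1,1} = 0
G(13) = mex{3,2,2,1} = 0
G(14) = mex{0,3,2,2} = 1
G(15) = mex{0,3,2,2} = 1
G(16) = mex{0,0,3,2} = 1
G(17) = mex{1,0,3,3} = 2
G(18) = mex{1,0,0,3} = 2
G(19) = mex{1,1,0,0} = 2
G_A(19) = 2.
Pile B, S = {3, 6}:
n : 0 1 2 3 4 5 6 7
G : 0 0 0 1 1 1 2 2
G_B(7) = 2.
Combined Grundy value = 2 ⊕ 2 = 0.
A winning move leaves total XOR = 0, i.e. changes one component's Grundy value g to g ⊕ X where X is the current total.
Pile A: target g' = 2⊕0 = 2, but every legal move changes the Grundy value (mex property), so 0 moves.
Pile B: target g' = 2⊕0 = 2, but every legal move changes the Grundy value (mex property), so 0 moves.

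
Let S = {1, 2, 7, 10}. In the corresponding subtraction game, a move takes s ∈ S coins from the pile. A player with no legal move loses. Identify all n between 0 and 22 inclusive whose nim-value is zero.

0, 3, 6, 9, 12, 15, 18, 21

G(0) = 0
G(1) = mex{0} = 1
G(2) = mex{1,0} = 2
G(3) = mex{2,1} = 0
G(4) = mex{0,2} = 1
G(5) = mex{1,0} = 2
G(6) = mex{2,1} = 0
G(7) = mex{0,2,0} = 1
G(8) = mex{1,0,1} = 2
G(9) = mex{2,1,2} = 0
G(10) = mex{0,2,0,0} = 1
G(11) = mex{1,0,1,1} = 2
G(12) = mex{2,1,2,2} = 0
G(13) = mex{0,2,0,0} = 1
G(14) = mex{1,0,1,1} = 2
G(15) = mex{2,1,2,2} = 0
G(16) = mex{0,2,0,0} = 1
G(17) = mex{1,0,1,1} = 2
G(18) = mex{2,1,2,2} = 0
G(19) = mex{0,2,0,0} = 1
G(20) = mex{1,0,1,1} = 2
G(21) = mex{2,1,2,2} = 0
G(22) = mex{0,2,0,0} = 1
P-positions are exactly the n with G(n) = 0.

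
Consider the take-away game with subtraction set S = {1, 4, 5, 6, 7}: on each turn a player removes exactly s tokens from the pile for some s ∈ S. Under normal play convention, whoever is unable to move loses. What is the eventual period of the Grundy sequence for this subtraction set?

G(0) = 0
G(1) = mex{0} = 1
G(2) = mex{1} = 0
G(3) = mex{0} = 1
G(4) = mex{1,0} = 2
G(5) = mex{2,1,0} = 3
G(6) = mex{3,0,1,0} = 2
G(7) = mex{2,1,0,1,0} = 3
G(8) = mex{3,2,1,0,1} = 4
G(9) = mex{4,3,2,1,0} = 5
G(10) = mex{5,2,3,2,1} = 0
G(11) = mex{0,3,2,3,2} = 1
G(12) = mex{1,4,3,2,3} = 0
G(13) = mex{0,5,4,3,2} = 1
G(14) = mex{1,0,5,4,3} = 2
G(15) = mex{2,1,0,5,4} = 3
G(16) = mex{3,0,1,0,5} = 2
G(17) = mex{2,1,0,1,0} = 3
G(18) = mex{3,2,1,0,1} = 4
G(19) = mex{4,3,2,1,0} = 5
G(20) = mex{5,2,3,2,1} = 0
G(21) = mex{0,3,2,3,2} = 1
G(n+10) = G(n) holds for n = 0,…,6 (a full window of length max(S) = 7), so the sequence is purely periodic with period 10.

10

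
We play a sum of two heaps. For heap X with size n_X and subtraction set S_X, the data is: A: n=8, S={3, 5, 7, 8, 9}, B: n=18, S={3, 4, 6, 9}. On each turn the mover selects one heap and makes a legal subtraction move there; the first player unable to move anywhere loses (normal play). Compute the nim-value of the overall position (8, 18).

Heap A, S = {3, 5, 7, 8, 9}:
G(0) = 0
G(1) = mex{} = 0
G(2) = mex{} = 0
G(3) = mex{0} = 1
G(4) = mex{0} = 1
G(5) = mex{0,0} = 1
G(6) = mex{1,0} = 2
G(7) = mex{1,0,0} = 2
G(8) = mex{1,1,0,0} = 2
G_A(8) = 2.
Heap B, S = {3, 4, 6, 9}:
n :  0  1  2  3  4  5  6  7  8  9 10 11 12 13 14 15 16 17 18
G :  0  0  0  1  1  1  2  2  2  3  3  3  0  0  0  1  1  1  2
G_B(18) = 2.
Combined Grundy value = 2 ⊕ 2 = 0.

0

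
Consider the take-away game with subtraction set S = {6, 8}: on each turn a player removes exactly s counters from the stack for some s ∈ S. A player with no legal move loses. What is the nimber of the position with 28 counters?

0

G(0) = 0
G(1) = mex{} = 0
G(2) = mex{} = 0
G(3) = mex{} = 0
G(4) = mex{} = 0
G(5) = mex{} = 0
G(6) = mex{0} = 1
G(7) = mex{0} = 1
G(8) = mex{0,0} = 1
G(9) = mex{0,0} = 1
G(10) = mex{0,0} = 1
G(11) = mex{0,0} = 1
G(12) = mex{1,0} = 2
G(13) = mex{1,0} = 2
G(14) = mex{1,1} = 0
G(15) = mex{1,1} = 0
G(16) = mex{1,1} = 0
G(17) = mex{1,1} = 0
G(18) = mex{2,1} = 0
G(19) = mex{2,1} = 0
G(20) = mex{0,2} = 1
G(21) = mex{0,2} = 1
G(22) = mex{0,0} = 1
G(23) = mex{0,0} = 1
G(24) = mex{0,0} = 1
G(25) = mex{0,0} = 1
G(26) = mex{1,0} = 2
G(27) = mex{1,0} = 2
G(28) = mex{1,1} = 0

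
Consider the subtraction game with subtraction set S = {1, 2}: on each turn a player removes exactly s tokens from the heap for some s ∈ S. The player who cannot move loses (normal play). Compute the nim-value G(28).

G(0) = 0
G(1) = mex{0} = 1
G(2) = mex{1,0} = 2
G(3) = mex{2,1} = 0
G(4) = mex{0,2} = 1
G(5) = mex{1,0} = 2
G(6) = mex{2,1} = 0
G(7) = mex{0,2} = 1
G(8) = mex{1,0} = 2
G(9) = mex{2,1} = 0
G(10) = mex{0,2} = 1
G(11) = mex{1,0} = 2
G(12) = mex{2,1} = 0
G(13) = mex{0,2} = 1
G(14) = mex{1,0} = 2
G(15) = mex{2,1} = 0
G(16) = mex{0,2} = 1
G(17) = mex{1,0} = 2
G(18) = mex{2,1} = 0
G(19) = mex{0,2} = 1
G(20) = mex{1,0} = 2
G(21) = mex{2,1} = 0
G(22) = mex{0,2} = 1
G(23) = mex{1,0} = 2
G(24) = mex{2,1} = 0
G(25) = mex{0,2} = 1
G(26) = mex{1,0} = 2
G(27) = mex{2,1} = 0
G(28) = mex{0,2} = 1

1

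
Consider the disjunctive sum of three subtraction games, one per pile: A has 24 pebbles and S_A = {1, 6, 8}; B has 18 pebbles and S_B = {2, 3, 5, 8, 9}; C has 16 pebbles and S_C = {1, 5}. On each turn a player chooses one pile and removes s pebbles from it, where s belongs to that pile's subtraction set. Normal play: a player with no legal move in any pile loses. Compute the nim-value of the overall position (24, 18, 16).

Pile A, S = {1, 6, 8}:
G(0) = 0
G(1) = mex{0} = 1
G(2) = mex{1} = 0
G(3) = mex{0} = 1
G(4) = mex{1} = 0
G(5) = mex{0} = 1
G(6) = mex{1,0} = 2
G(7) = mex{2,1} = 0
G(8) = mex{0,0,0} = 1
G(9) = mex{1,1,1} = 0
G(10) = mex{0,0,0} = 1
G(11) = mex{1,1,1} = 0
G(12) = mex{0,2,0} = 1
G(13) = mex{1,0,1} = 2
G(14) = mex{2,1,2} = 0
G(15) = mex{0,0,0} = 1
G(16) = mex{1,1,1} = 0
G(17) = mex{0,0,0} = 1
G(18) = mex{1,1,1} = 0
G(19) = mex{0,2,0} = 1
G(20) = mex{1,0,1} = 2
G(21) = mex{2,1,2} = 0
G(22) = mex{0,0,0} = 1
G(23) = mex{1,1,1} = 0
G(24) = mex{0,0,0} = 1
G_A(24) = 1.
Pile B, S = {2, 3, 5, 8, 9}:
n :  0  1  2  3  4  5  6  7  8  9 10 11 12 13 14 15 16 17 18
G :  0  0  1  1  2  2  3  0  4  1  3  0  4  1  5  2  2  0  0
G_B(18) = 0.
Pile C, S = {1, 5}:
n :  0  1  2  3  4  5  6  7  8  9 10 11 12 13 14 15 16
G :  0  1  0  1  0  1  0  1  0  1  0  1  0  1  0  1  0
G_C(16) = 0.
Combined Grundy value = 1 ⊕ 0 ⊕ 0 = 1.

1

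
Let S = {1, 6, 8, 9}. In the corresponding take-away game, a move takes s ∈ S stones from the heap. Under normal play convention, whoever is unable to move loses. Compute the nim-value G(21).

n :  0  1  2  3  4  5  6  7  8  9 10 11 12 13 14 15 16 17 18 19 20 21
G :  0  1  0  1  0  1  2  0  1  2  3  2  3  2  0  1  2  0  1  0  1  0

0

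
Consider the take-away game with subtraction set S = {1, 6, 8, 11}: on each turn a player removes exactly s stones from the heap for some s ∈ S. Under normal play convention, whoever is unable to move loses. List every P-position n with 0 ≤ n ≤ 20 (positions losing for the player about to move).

0, 2, 4, 7, 9, 14, 16, 19

n :  0  1  2  3  4  5  6  7  8  9 10 11 12 13 14 15 16 17 18 19 20
G :  0  1  0  1  0  1  2  0  1  0  1  2  3  2  0  1  0  1  2  0  1
P-positions are exactly the n with G(n) = 0.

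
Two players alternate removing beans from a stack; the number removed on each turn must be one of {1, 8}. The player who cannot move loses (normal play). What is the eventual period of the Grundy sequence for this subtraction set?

9

n :  0  1  2  3  4  5  6  7  8  9 10 11 12 13 14 15 16 17 18 19
G :  0  1  0  1  0  1  0  1  2  0  1  0  1  0  1  0  1  2  0  1
G(n+9) = G(n) holds for n = 0,…,7 (a full window of length max(S) = 8), so the sequence is purely periodic with period 9.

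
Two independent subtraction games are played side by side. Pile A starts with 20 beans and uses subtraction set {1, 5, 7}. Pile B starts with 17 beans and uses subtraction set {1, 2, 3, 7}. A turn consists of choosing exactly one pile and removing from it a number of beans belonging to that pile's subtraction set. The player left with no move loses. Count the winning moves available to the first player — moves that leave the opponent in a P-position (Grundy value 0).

Pile A, S = {1, 5, 7}:
n :  0  1  2  3  4  5  6  7  8  9 10 11 12 13 14 15 16 17 18 19 20
G :  0  1  0  1  0  1  0  1  0  1  0  1  0  1  0  1  0  1  0  1  0
G_A(20) = 0.
Pile B, S = {1, 2, 3, 7}:
n :  0  1  2  3  4  5  6  7  8  9 10 11 12 13 14 15 16 17
G :  0  1  2  3  0  1  2  3  0  1  2  3  0  1  2  3  0  1
G_B(17) = 1.
Combined Grundy value = 0 ⊕ 1 = 1.
A winning move leaves total XOR = 0, i.e. changes one component's Grundy value g to g ⊕ X where X is the current total.
Pile A: need g' = 0⊕1 = 1. Options: 20−1→G=1, 20−5→G=1, 20−7→G=1. Hits: 3.
Pile B: need g' = 1⊕1 = 0. Options: 17−1→G=0, 17−2→G=3, 17−3→G=2, 17−7→G=2. Hits: 1.

4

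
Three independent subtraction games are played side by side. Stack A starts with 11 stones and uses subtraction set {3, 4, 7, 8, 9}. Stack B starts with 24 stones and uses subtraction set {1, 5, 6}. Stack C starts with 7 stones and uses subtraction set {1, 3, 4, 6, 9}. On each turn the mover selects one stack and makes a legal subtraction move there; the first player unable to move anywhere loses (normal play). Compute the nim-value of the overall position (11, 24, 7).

3

Stack A, S = {3, 4, 7, 8, 9}:
G(0) = 0
G(1) = mex{} = 0
G(2) = mex{} = 0
G(3) = mex{0} = 1
G(4) = mex{0,0} = 1
G(5) = mex{0,0} = 1
G(6) = mex{1,0} = 2
G(7) = mex{1,1,0} = 2
G(8) = mex{1,1,0,0} = 2
G(9) = mex{2,1,0,0,0} = 3
G(10) = mex{2,2,1,0,0} = 3
G(11) = mex{2,2,1,1,0} = 3
G_A(11) = 3.
Stack B, S = {1, 5, 6}:
n :  0  1  2  3  4  5  6  7  8  9 10 11 12 13 14 15 16 17 18 19 20 21 22 23 24
G :  0  1  0  1  0  1  2  3  2  3  2  0  1  0  1  0  1  2  3  2  3  2  0  1  0
G_B(24) = 0.
Stack C, S = {1, 3, 4, 6, 9}:
n : 0 1 2 3 4 5 6 7
G : 0 1 0 1 2 3 2 0
G_C(7) = 0.
Combined Grundy value = 3 ⊕ 0 ⊕ 0 = 3.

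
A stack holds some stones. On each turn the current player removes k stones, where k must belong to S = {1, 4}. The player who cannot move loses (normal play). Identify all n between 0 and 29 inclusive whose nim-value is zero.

0, 2, 5, 7, 10, 12, 15, 17, 20, 22, 25, 27

G(0) = 0
G(1) = mex{0} = 1
G(2) = mex{1} = 0
G(3) = mex{0} = 1
G(4) = mex{1,0} = 2
G(5) = mex{2,1} = 0
G(6) = mex{0,0} = 1
G(7) = mex{1,1} = 0
G(8) = mex{0,2} = 1
G(9) = mex{1,0} = 2
G(10) = mex{2,1} = 0
G(11) = mex{0,0} = 1
G(12) = mex{1,1} = 0
G(13) = mex{0,2} = 1
G(14) = mex{1,0} = 2
G(15) = mex{2,1} = 0
G(16) = mex{0,0} = 1
G(17) = mex{1,1} = 0
G(18) = mex{0,2} = 1
G(19) = mex{1,0} = 2
G(20) = mex{2,1} = 0
G(21) = mex{0,0} = 1
G(22) = mex{1,1} = 0
G(23) = mex{0,2} = 1
G(24) = mex{1,0} = 2
G(25) = mex{2,1} = 0
G(26) = mex{0,0} = 1
G(27) = mex{1,1} = 0
G(28) = mex{0,2} = 1
G(29) = mex{1,0} = 2
P-positions are exactly the n with G(n) = 0.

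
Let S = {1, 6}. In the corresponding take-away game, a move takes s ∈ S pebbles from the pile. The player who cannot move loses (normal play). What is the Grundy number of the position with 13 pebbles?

2

G(0) = 0
G(1) = mex{0} = 1
G(2) = mex{1} = 0
G(3) = mex{0} = 1
G(4) = mex{1} = 0
G(5) = mex{0} = 1
G(6) = mex{1,0} = 2
G(7) = mex{2,1} = 0
G(8) = mex{0,0} = 1
G(9) = mex{1,1} = 0
G(10) = mex{0,0} = 1
G(11) = mex{1,1} = 0
G(12) = mex{0,2} = 1
G(13) = mex{1,0} = 2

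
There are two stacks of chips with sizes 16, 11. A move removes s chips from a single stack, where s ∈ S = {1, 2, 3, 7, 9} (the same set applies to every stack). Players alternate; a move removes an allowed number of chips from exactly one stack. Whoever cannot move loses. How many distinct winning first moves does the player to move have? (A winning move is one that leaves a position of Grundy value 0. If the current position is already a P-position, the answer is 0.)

4

All stacks use S = {1, 2, 3, 7, 9}:
n :  0  1  2  3  4  5  6  7  8  9 10 11 12 13 14 15 16
G :  0  1  2  3  0  1  2  3  0  1  2  3  0  1  2  3  0
Stack A: G(16) = 0.
Stack B: G(11) = 3.
Combined Grundy value = 0 ⊕ 3 = 3.
A winning move leaves total XOR = 0, i.e. changes one component's Grundy value g to g ⊕ X where X is the current total.
Stack A: need g' = 0⊕3 = 3. Options: 16−1→G=3, 16−2→G=2, 16−3→G=1, 16−7→G=1, 16−9→G=3. Hits: 2.
Stack B: need g' = 3⊕3 = 0. Options: 11−1→G=2, 11−2→G=1, 11−3→G=0, 11−7→G=0, 11−9→G=2. Hits: 2.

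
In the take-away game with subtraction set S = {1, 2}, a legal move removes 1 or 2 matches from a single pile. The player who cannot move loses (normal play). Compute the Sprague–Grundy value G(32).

2

n :  0  1  2  3  4  5  6  7  8  9 10 11 12 13 14 15 16 17 18 19 20 21 22 23 24 25 26 27 28 29 30 31 32
G :  0  1  2  0  1  2  0  1  2  0  1  2  0  1  2  0  1  2  0  1  2  0  1  2  0  1  2  0  1  2  0  1  2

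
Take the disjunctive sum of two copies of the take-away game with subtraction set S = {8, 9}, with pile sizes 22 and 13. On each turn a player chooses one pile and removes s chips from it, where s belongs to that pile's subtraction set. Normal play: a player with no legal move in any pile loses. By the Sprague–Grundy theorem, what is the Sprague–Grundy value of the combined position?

All piles use S = {8, 9}:
n :  0  1  2  3  4  5  6  7  8  9 10 11 12 13 14 15 16 17 18 19 20 21 22
G :  0  0  0  0  0  0  0  0  1  1  1  1  1  1  1  1  2  0  0  0  0  0  0
Pile A: G(22) = 0.
Pile B: G(13) = 1.
Combined Grundy value = 0 ⊕ 1 = 1.

1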